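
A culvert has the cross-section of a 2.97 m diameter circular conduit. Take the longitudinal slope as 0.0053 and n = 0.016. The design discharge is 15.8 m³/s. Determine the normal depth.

y_n = 1.68 m

Manning's equation rearranged: A R^(2/3) = nQ / (1·√S) = 0.016 × 15.8 / (√0.0053) = 3.472.
Trying y = 1.86 m: A R^(2/3) = 4.071 — high.
Trying y = 1.68 m: A R^(2/3) = 3.481 — close enough.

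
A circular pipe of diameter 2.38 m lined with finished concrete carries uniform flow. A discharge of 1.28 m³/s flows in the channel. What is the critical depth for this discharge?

At critical depth, Q² T / (g A³) = 1, i.e. A³/T = Q²/g = 1.28²/9.81 = 0.167.
Trying y = 0.631 m: A³/T = 0.4012 — high.
Trying y = 0.395 m: A³/T = 0.06419 — low.
Trying y = 0.504 m: A³/T = 0.1669 — matches.

y_c = 0.504 m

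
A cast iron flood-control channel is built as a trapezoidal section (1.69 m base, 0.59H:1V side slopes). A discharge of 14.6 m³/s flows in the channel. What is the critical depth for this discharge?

y_c = 1.62 m

At critical depth, Q² T / (g A³) = 1, i.e. A³/T = Q²/g = 14.6²/9.81 = 21.73.
Trying y = 1.92 m: A³/T = 40.25 — high.
Trying y = 1.17 m: A³/T = 7.034 — low.
Trying y = 1.62 m: A³/T = 21.86 — ≈ 21.73.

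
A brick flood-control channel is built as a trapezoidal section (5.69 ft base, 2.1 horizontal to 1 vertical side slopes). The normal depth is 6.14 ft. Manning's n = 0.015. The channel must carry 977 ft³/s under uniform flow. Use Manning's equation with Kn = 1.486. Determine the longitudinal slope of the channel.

S = 0.0015

With bottom width b = 5.69 ft and side slope z = 2.1: A = (b + zy)y = (5.69 + 2.1×6.14)×6.14 = 114.1 ft²; P = b + 2y√(1+z²) = 5.69 + 2×6.14×2.326 = 34.25 ft.
Hydraulic radius R = A/P = 114.1/34.25 = 3.331 ft.
From Manning's equation, S = [nQ / (1.486 A R^(2/3))]² = [0.015 × 977 / (1.486 × 114.1 × 3.331^(2/3))]² = 0.0015.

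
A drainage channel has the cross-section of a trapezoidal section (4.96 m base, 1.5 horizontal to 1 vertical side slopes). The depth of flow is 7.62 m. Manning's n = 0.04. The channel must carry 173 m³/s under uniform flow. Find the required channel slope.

S = 0.000509

With bottom width b = 4.96 m and side slope z = 1.5: A = (b + zy)y = (4.96 + 1.5×7.62)×7.62 = 124.9 m²; P = b + 2y√(1+z²) = 4.96 + 2×7.62×1.803 = 32.43 m.
Hydraulic radius R = A/P = 124.9/32.43 = 3.851 m.
From Manning's equation, S = [nQ / (1 A R^(2/3))]² = [0.04 × 173 / (1 × 124.9 × 3.851^(2/3))]² = 0.000509.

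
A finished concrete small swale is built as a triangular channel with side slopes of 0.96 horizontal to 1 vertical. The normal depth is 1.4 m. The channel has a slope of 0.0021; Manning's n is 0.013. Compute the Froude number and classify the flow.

For a triangular section with side slope z = 0.96: A = zy² = 0.96×1.4² = 1.882 m²; P = 2y√(1+z²) = 2×1.4×1.386 = 3.881 m.
Hydraulic radius R = A/P = 1.882/3.881 = 0.4848 m.
V = (1/n) R^(2/3) √S = (1/0.013) × 0.4848^(2/3) × √0.0021 = 2.175 m/s. Hydraulic depth D_h = A/T = 1.882/2.688 = 0.7 m.
Froude number Fr = V/√(g·D_h) = 2.175/√(9.81×0.7) = 0.83, which is less than 1, so the flow is subcritical.

subcritical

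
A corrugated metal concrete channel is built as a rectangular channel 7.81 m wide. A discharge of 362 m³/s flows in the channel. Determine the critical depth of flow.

For a rectangular channel, critical depth y_c = (q²/g)^(1/3) where q = Q/b = 362/7.81 = 46.35 m²/s.
So y_c = (46.35²/9.81)^(1/3) = 6.03 m.

y_c = 6.03 m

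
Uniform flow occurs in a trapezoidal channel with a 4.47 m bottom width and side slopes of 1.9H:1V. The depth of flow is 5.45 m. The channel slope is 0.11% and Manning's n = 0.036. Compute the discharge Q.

With bottom width b = 4.47 m and side slope z = 1.9: A = (b + zy)y = (4.47 + 1.9×5.45)×5.45 = 80.8 m²; P = b + 2y√(1+z²) = 4.47 + 2×5.45×2.147 = 27.87 m.
Hydraulic radius R = A/P = 80.8/27.87 = 2.899 m.
Manning's equation: Q = (1/n) A R^(2/3) S^(1/2) = (1/0.036) × 80.8 × 2.899^(2/3) × 0.0011^(1/2) = 151 m³/s.

Q = 151 m³/s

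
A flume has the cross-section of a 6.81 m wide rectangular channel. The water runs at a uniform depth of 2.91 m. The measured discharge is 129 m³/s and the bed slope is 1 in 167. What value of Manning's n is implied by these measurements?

n = 0.0161

Flow area A = b·y = 6.81 × 2.91 = 19.82 m². Wetted perimeter P = b + 2y = 6.81 + 2×2.91 = 12.63 m.
Hydraulic radius R = A/P = 19.82/12.63 = 1.569 m.
Rearranging Manning's equation: n = (1/Q) A R^(2/3) S^(1/2) = (1/129) × 19.82 × 1.569^(2/3) × √0.005988 = 0.0161.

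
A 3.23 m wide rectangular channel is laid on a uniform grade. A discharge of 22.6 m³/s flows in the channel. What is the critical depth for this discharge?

For a rectangular channel, critical depth y_c = (q²/g)^(1/3) where q = Q/b = 22.6/3.23 = 6.997 m²/s.
So y_c = (6.997²/9.81)^(1/3) = 1.71 m.

y_c = 1.71 m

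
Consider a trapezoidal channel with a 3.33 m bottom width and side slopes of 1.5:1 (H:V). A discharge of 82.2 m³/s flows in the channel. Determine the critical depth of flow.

y_c = 2.7 m

At critical depth, Q² T / (g A³) = 1, i.e. A³/T = Q²/g = 82.2²/9.81 = 688.8.
Try y = 2.04 m: A³/T = 234.4 — low.
Try y = 2.7 m: A³/T = 692.2 — matches.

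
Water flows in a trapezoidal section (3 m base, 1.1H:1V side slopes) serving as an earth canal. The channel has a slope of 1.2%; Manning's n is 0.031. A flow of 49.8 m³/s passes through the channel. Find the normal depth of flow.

Manning's equation rearranged: A R^(2/3) = nQ / (1·√S) = 0.031 × 49.8 / (√0.012) = 14.09.
Trying y = 1.54 m: A R^(2/3) = 7.004 — low.
Trying y = 2.71 m: A R^(2/3) = 20.92 — high.
Trying y = 2.22 m: A R^(2/3) = 14.08 — matches.

y_n = 2.22 m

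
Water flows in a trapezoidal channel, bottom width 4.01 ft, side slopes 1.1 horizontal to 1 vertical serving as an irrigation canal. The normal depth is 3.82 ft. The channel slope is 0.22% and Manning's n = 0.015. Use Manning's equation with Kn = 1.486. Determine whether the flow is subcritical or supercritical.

With bottom width b = 4.01 ft and side slope z = 1.1: A = (b + zy)y = (4.01 + 1.1×3.82)×3.82 = 31.37 ft²; P = b + 2y√(1+z²) = 4.01 + 2×3.82×1.487 = 15.37 ft.
Hydraulic radius R = A/P = 31.37/15.37 = 2.041 ft.
V = (1.486/n) R^(2/3) √S = (1.486/0.015) × 2.041^(2/3) × √0.0022 = 7.477 ft/s. Hydraulic depth D_h = A/T = 31.37/12.41 = 2.527 ft.
Froude number Fr = V/√(g·D_h) = 7.477/√(32.2×2.527) = 0.829, which is less than 1, so the flow is subcritical.

subcritical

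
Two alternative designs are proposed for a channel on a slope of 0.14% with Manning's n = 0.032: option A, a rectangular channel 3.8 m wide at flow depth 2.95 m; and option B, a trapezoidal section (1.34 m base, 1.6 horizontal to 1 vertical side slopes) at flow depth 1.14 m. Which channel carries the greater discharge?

channel A

Channel A: Flow area A = b·y = 3.8 × 2.95 = 11.21 m². Wetted perimeter P = b + 2y = 3.8 + 2×2.95 = 9.7 m. Hydraulic radius R = A/P = 11.21/9.7 = 1.156 m. Q_A = (1/0.032)·11.21·1.156^(2/3)·√0.0014 = 14.43 m³/s.
Channel B: With bottom width b = 1.34 m and side slope z = 1.6: A = (b + zy)y = (1.34 + 1.6×1.14)×1.14 = 3.607 m²; P = b + 2y√(1+z²) = 1.34 + 2×1.14×1.887 = 5.642 m. Hydraulic radius R = A/P = 3.607/5.642 = 0.6393 m. Q_B = (1/0.032)·3.607·0.6393^(2/3)·√0.0014 = 3.13 m³/s.
Q_A = 14.43 m³/s vs Q_B = 3.13 m³/s, so channel A carries more.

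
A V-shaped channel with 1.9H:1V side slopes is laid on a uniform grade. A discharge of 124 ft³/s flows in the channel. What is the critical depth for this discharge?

y_c = 3.05 ft

At critical depth, Q² T / (g A³) = 1, i.e. A³/T = Q²/g = 124²/32.2 = 477.5.
Try y = 3.79 ft: A³/T = 1411 — too large.
Try y = 2.42 ft: A³/T = 149.8 — too small.
Try y = 3.05 ft: A³/T = 476.4 — close enough.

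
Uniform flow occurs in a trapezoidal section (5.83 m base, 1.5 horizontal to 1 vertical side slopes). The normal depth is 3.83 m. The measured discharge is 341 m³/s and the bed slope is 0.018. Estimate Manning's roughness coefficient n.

n = 0.03

With bottom width b = 5.83 m and side slope z = 1.5: A = (b + zy)y = (5.83 + 1.5×3.83)×3.83 = 44.33 m²; P = b + 2y√(1+z²) = 5.83 + 2×3.83×1.803 = 19.64 m.
Hydraulic radius R = A/P = 44.33/19.64 = 2.257 m.
Rearranging Manning's equation: n = (1/Q) A R^(2/3) S^(1/2) = (1/341) × 44.33 × 2.257^(2/3) × √0.018 = 0.03.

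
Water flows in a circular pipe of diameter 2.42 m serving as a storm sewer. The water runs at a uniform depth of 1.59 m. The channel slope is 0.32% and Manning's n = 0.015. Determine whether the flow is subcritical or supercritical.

For a circular section of diameter D = 2.42 m at depth y = 1.59 m, the central angle is θ = 2 arccos(1 − 2y/D) = 3.781 rad. Then A = (D²/8)(θ − sin θ) = 3.204 m² and P = Dθ/2 = 4.574 m.
Hydraulic radius R = A/P = 3.204/4.574 = 0.7004 m.
V = (1/n) R^(2/3) √S = (1/0.015) × 0.7004^(2/3) × √0.0032 = 2.974 m/s. Hydraulic depth D_h = A/T = 3.204/2.298 = 1.395 m.
Froude number Fr = V/√(g·D_h) = 2.974/√(9.81×1.395) = 0.804, which is less than 1, so the flow is subcritical.

subcritical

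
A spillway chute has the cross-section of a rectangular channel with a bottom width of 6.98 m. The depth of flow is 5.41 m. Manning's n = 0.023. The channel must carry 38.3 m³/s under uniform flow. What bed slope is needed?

Flow area A = b·y = 6.98 × 5.41 = 37.76 m². Wetted perimeter P = b + 2y = 6.98 + 2×5.41 = 17.8 m.
Hydraulic radius R = A/P = 37.76/17.8 = 2.121 m.
From Manning's equation, S = [nQ / (1 A R^(2/3))]² = [0.023 × 38.3 / (1 × 37.76 × 2.121^(2/3))]² = 0.0002.

S = 0.0002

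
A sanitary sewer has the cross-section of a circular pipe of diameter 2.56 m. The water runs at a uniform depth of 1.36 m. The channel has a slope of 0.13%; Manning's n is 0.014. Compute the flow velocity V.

V = 1.96 m/s

For a circular section of diameter D = 2.56 m at depth y = 1.36 m, the central angle is θ = 2 arccos(1 − 2y/D) = 3.267 rad. Then A = (D²/8)(θ − sin θ) = 2.778 m² and P = Dθ/2 = 4.181 m.
Hydraulic radius R = A/P = 2.778/4.181 = 0.6644 m.
From Manning's equation, V = (1/n) R^(2/3) S^(1/2) = (1/0.014) × 0.6644^(2/3) × 0.0013^(1/2) = 1.96 m/s.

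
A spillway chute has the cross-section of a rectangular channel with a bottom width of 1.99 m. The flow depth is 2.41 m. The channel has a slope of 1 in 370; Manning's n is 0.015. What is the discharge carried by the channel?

Flow area A = b·y = 1.99 × 2.41 = 4.796 m². Wetted perimeter P = b + 2y = 1.99 + 2×2.41 = 6.81 m.
Hydraulic radius R = A/P = 4.796/6.81 = 0.7042 m.
Manning's equation: Q = (1/n) A R^(2/3) S^(1/2) = (1/0.015) × 4.796 × 0.7042^(2/3) × 0.002703^(1/2) = 13.2 m³/s.

Q = 13.2 m³/s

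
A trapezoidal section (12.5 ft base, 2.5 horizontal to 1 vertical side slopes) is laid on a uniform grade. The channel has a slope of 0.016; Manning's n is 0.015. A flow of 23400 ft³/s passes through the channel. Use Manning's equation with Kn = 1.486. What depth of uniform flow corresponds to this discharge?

Manning's equation rearranged: A R^(2/3) = nQ / (1.486·√S) = 0.015 × 23400 / (1.486 × √0.016) = 1867.
Try y = 9.55 ft: A R^(2/3) = 1074 — low.
Try y = 15.3 ft: A R^(2/3) = 3153 — high.
Try y = 12.2 ft: A R^(2/3) = 1866 — matches.

y_n = 12.2 ft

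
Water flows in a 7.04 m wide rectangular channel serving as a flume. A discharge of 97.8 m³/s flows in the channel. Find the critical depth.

For a rectangular channel, critical depth y_c = (q²/g)^(1/3) where q = Q/b = 97.8/7.04 = 13.89 m²/s.
So y_c = (13.89²/9.81)^(1/3) = 2.7 m.

y_c = 2.7 m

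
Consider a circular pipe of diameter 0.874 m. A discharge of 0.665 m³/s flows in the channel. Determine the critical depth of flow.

At critical depth, Q² T / (g A³) = 1, i.e. A³/T = Q²/g = 0.665²/9.81 = 0.04508.
At y = 0.561 m: A³/T = 0.08037 — too large.
At y = 0.482 m: A³/T = 0.04491 — ≈ 0.04508.

y_c = 0.482 m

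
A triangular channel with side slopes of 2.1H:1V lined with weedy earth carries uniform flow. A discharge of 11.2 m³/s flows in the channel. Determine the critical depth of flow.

y_c = 1.42 m

At critical depth, Q² T / (g A³) = 1, i.e. A³/T = Q²/g = 11.2²/9.81 = 12.79.
At y = 1.08 m: A³/T = 3.24 — low.
At y = 1.71 m: A³/T = 32.24 — high.
At y = 1.42 m: A³/T = 12.73 — matches.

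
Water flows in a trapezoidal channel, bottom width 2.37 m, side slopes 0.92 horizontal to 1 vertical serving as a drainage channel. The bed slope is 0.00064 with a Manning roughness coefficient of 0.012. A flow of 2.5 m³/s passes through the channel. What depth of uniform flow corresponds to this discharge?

y_n = 0.658 m

Manning's equation rearranged: A R^(2/3) = nQ / (1·√S) = 0.012 × 2.5 / (√0.00064) = 1.186.
At y = 0.511 m: A R^(2/3) = 0.7695 — low.
At y = 0.715 m: A R^(2/3) = 1.367 — high.
At y = 0.658 m: A R^(2/3) = 1.185 — close enough.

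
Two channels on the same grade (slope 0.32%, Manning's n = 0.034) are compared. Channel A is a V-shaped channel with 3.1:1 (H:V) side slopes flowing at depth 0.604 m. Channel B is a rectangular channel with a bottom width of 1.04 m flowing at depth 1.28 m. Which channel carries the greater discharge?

Channel A: For a triangular section with side slope z = 3.1: A = zy² = 3.1×0.604² = 1.131 m²; P = 2y√(1+z²) = 2×0.604×3.257 = 3.935 m. Hydraulic radius R = A/P = 1.131/3.935 = 0.2874 m. Q_A = (1/0.034)·1.131·0.2874^(2/3)·√0.0032 = 0.8195 m³/s.
Channel B: Flow area A = b·y = 1.04 × 1.28 = 1.331 m². Wetted perimeter P = b + 2y = 1.04 + 2×1.28 = 3.6 m. Hydraulic radius R = A/P = 1.331/3.6 = 0.3698 m. Q_B = (1/0.034)·1.331·0.3698^(2/3)·√0.0032 = 1.141 m³/s.
Q_A = 0.8195 m³/s vs Q_B = 1.141 m³/s, so channel B carries more.

channel B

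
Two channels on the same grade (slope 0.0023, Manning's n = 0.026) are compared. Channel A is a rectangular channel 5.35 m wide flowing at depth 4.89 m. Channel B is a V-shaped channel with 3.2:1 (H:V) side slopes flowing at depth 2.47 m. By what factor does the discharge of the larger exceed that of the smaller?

Channel A: Flow area A = b·y = 5.35 × 4.89 = 26.16 m². Wetted perimeter P = b + 2y = 5.35 + 2×4.89 = 15.13 m. Hydraulic radius R = A/P = 26.16/15.13 = 1.729 m. Q_A = (1/0.026)·26.16·1.729^(2/3)·√0.0023 = 69.52 m³/s.
Channel B: For a triangular section with side slope z = 3.2: A = zy² = 3.2×2.47² = 19.52 m²; P = 2y√(1+z²) = 2×2.47×3.353 = 16.56 m. Hydraulic radius R = A/P = 19.52/16.56 = 1.179 m. Q_B = (1/0.026)·19.52·1.179^(2/3)·√0.0023 = 40.18 m³/s.
The larger discharge is 69.52 m³/s and the smaller is 40.18 m³/s; the ratio is 1.73.

1.73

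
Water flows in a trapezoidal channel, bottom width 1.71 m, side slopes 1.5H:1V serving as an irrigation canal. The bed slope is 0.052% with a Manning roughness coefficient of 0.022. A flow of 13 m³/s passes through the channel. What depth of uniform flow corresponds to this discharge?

y_n = 2.24 m

Manning's equation rearranged: A R^(2/3) = nQ / (1·√S) = 0.022 × 13 / (√0.00052) = 12.54.
Try y = 1.88 m: A R^(2/3) = 8.535 — short.
Try y = 2.64 m: A R^(2/3) = 18.13 — over.
Try y = 2.24 m: A R^(2/3) = 12.54 — matches.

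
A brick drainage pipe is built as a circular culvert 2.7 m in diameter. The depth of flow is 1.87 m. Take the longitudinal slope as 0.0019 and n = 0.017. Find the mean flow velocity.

V = 2.2 m/s

For a circular section of diameter D = 2.7 m at depth y = 1.87 m, the central angle is θ = 2 arccos(1 − 2y/D) = 3.932 rad. Then A = (D²/8)(θ − sin θ) = 4.231 m² and P = Dθ/2 = 5.309 m.
Hydraulic radius R = A/P = 4.231/5.309 = 0.797 m.
From Manning's equation, V = (1/n) R^(2/3) S^(1/2) = (1/0.017) × 0.797^(2/3) × 0.0019^(1/2) = 2.2 m/s.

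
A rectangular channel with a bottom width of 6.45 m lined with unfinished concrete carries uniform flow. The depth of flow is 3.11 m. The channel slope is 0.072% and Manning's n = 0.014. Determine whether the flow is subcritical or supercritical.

Flow area A = b·y = 6.45 × 3.11 = 20.06 m². Wetted perimeter P = b + 2y = 6.45 + 2×3.11 = 12.67 m.
Hydraulic radius R = A/P = 20.06/12.67 = 1.583 m.
V = (1/n) R^(2/3) √S = (1/0.014) × 1.583^(2/3) × √0.00072 = 2.604 m/s. Hydraulic depth D_h = A/T = 20.06/6.45 = 3.11 m.
Froude number Fr = V/√(g·D_h) = 2.604/√(9.81×3.11) = 0.471, which is less than 1, so the flow is subcritical.

subcritical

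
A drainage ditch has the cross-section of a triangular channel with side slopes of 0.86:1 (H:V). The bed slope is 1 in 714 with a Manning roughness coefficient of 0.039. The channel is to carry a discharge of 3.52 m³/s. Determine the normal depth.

y_n = 2.28 m

Manning's equation rearranged: A R^(2/3) = nQ / (1·√S) = 0.039 × 3.52 / (√0.001401) = 3.668.
Try y = 2.55 m: A R^(2/3) = 4.944 — too large.
Try y = 2.28 m: A R^(2/3) = 3.668 — ≈ 3.668.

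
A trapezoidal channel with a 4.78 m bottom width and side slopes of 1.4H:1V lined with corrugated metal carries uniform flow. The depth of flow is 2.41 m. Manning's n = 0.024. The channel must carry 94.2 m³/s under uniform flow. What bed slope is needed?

S = 0.00769

With bottom width b = 4.78 m and side slope z = 1.4: A = (b + zy)y = (4.78 + 1.4×2.41)×2.41 = 19.65 m²; P = b + 2y√(1+z²) = 4.78 + 2×2.41×1.72 = 13.07 m.
Hydraulic radius R = A/P = 19.65/13.07 = 1.503 m.
From Manning's equation, S = [nQ / (1 A R^(2/3))]² = [0.024 × 94.2 / (1 × 19.65 × 1.503^(2/3))]² = 0.00769.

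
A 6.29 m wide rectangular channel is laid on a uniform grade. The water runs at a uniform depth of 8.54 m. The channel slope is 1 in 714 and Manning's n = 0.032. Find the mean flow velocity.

V = 2.04 m/s

Flow area A = b·y = 6.29 × 8.54 = 53.72 m². Wetted perimeter P = b + 2y = 6.29 + 2×8.54 = 23.37 m.
Hydraulic radius R = A/P = 53.72/23.37 = 2.299 m.
From Manning's equation, V = (1/n) R^(2/3) S^(1/2) = (1/0.032) × 2.299^(2/3) × 0.001401^(1/2) = 2.04 m/s.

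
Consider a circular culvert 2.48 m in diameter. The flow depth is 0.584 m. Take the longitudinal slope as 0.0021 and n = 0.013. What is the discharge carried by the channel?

Q = 1.51 m³/s

For a circular section of diameter D = 2.48 m at depth y = 0.584 m, the central angle is θ = 2 arccos(1 − 2y/D) = 2.027 rad. Then A = (D²/8)(θ − sin θ) = 0.8678 m² and P = Dθ/2 = 2.513 m.
Hydraulic radius R = A/P = 0.8678/2.513 = 0.3453 m.
Manning's equation: Q = (1/n) A R^(2/3) S^(1/2) = (1/0.013) × 0.8678 × 0.3453^(2/3) × 0.0021^(1/2) = 1.51 m³/s.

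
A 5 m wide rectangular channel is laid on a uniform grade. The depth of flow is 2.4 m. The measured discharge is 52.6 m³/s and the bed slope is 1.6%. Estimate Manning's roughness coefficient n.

n = 0.033

Flow area A = b·y = 5 × 2.4 = 12 m². Wetted perimeter P = b + 2y = 5 + 2×2.4 = 9.8 m.
Hydraulic radius R = A/P = 12/9.8 = 1.224 m.
Rearranging Manning's equation: n = (1/Q) A R^(2/3) S^(1/2) = (1/52.6) × 12 × 1.224^(2/3) × √0.016 = 0.033.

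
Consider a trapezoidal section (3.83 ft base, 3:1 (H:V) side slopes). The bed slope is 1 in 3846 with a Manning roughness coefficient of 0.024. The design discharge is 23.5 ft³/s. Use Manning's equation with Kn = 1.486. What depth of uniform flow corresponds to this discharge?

Manning's equation rearranged: A R^(2/3) = nQ / (1.486·√S) = 0.024 × 23.5 / (1.486 × √0.00026) = 23.54.
Try y = 2.23 ft: A R^(2/3) = 28.06 — high.
Try y = 1.55 ft: A R^(2/3) = 12.83 — low.
Try y = 2.06 ft: A R^(2/3) = 23.58 — ≈ 23.54.

y_n = 2.06 ft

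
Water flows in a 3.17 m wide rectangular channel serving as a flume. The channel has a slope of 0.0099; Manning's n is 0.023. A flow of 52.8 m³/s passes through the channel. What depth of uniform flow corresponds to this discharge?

y_n = 3.61 m

Manning's equation rearranged: A R^(2/3) = nQ / (1·√S) = 0.023 × 52.8 / (√0.0099) = 12.21.
Trying y = 3.18 m: A R^(2/3) = 10.47 — too small.
Trying y = 3.99 m: A R^(2/3) = 13.76 — too large.
Trying y = 3.61 m: A R^(2/3) = 12.2 — matches.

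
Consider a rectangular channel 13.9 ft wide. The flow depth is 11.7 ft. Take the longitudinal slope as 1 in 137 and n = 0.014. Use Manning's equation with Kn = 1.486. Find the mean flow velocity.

V = 24.2 ft/s

Flow area A = b·y = 13.9 × 11.7 = 162.6 ft². Wetted perimeter P = b + 2y = 13.9 + 2×11.7 = 37.3 ft.
Hydraulic radius R = A/P = 162.6/37.3 = 4.36 ft.
From Manning's equation, V = (1.486/n) R^(2/3) S^(1/2) = (1.486/0.014) × 4.36^(2/3) × 0.007299^(1/2) = 24.2 ft/s.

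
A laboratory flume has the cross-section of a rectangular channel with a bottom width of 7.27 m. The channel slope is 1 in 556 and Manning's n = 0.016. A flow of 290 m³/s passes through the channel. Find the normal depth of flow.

Manning's equation rearranged: A R^(2/3) = nQ / (1·√S) = 0.016 × 290 / (√0.001799) = 109.4.
Try y = 10.4 m: A R^(2/3) = 146.4 — high.
Try y = 6.9 m: A R^(2/3) = 89.44 — low.
Try y = 8.14 m: A R^(2/3) = 109.4 — ≈ 109.4.

y_n = 8.14 m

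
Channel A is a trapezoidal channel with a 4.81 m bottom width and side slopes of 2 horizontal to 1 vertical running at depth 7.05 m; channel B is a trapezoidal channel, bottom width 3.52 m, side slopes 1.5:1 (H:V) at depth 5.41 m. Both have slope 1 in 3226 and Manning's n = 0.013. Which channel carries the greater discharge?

Channel A: With bottom width b = 4.81 m and side slope z = 2: A = (b + zy)y = (4.81 + 2×7.05)×7.05 = 133.3 m²; P = b + 2y√(1+z²) = 4.81 + 2×7.05×2.236 = 36.34 m. Hydraulic radius R = A/P = 133.3/36.34 = 3.669 m. Q_A = (1/0.013)·133.3·3.669^(2/3)·√0.00031 = 429.5 m³/s.
Channel B: With bottom width b = 3.52 m and side slope z = 1.5: A = (b + zy)y = (3.52 + 1.5×5.41)×5.41 = 62.95 m²; P = b + 2y√(1+z²) = 3.52 + 2×5.41×1.803 = 23.03 m. Hydraulic radius R = A/P = 62.95/23.03 = 2.734 m. Q_B = (1/0.013)·62.95·2.734^(2/3)·√0.00031 = 166.7 m³/s.
Q_A = 429.5 m³/s vs Q_B = 166.7 m³/s, so channel A carries more.

channel A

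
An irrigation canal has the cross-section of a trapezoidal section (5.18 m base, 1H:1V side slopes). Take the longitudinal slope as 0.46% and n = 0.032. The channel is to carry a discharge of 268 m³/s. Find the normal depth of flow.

y_n = 5.7 m

Manning's equation rearranged: A R^(2/3) = nQ / (1·√S) = 0.032 × 268 / (√0.0046) = 126.4.
Trying y = 4.28 m: A R^(2/3) = 71.41 — short.
Trying y = 5.7 m: A R^(2/3) = 126.4 — matches.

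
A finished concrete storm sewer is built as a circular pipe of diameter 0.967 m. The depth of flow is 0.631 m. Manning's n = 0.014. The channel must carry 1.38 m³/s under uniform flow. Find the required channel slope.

S = 0.00794

For a circular section of diameter D = 0.967 m at depth y = 0.631 m, the central angle is θ = 2 arccos(1 − 2y/D) = 3.762 rad. Then A = (D²/8)(θ − sin θ) = 0.5076 m² and P = Dθ/2 = 1.819 m.
Hydraulic radius R = A/P = 0.5076/1.819 = 0.2791 m.
From Manning's equation, S = [nQ / (1 A R^(2/3))]² = [0.014 × 1.38 / (1 × 0.5076 × 0.2791^(2/3))]² = 0.00794.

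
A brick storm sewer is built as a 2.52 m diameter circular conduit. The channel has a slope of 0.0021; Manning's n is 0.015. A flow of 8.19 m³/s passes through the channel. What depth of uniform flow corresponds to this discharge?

y_n = 1.6 m

Manning's equation rearranged: A R^(2/3) = nQ / (1·√S) = 0.015 × 8.19 / (√0.0021) = 2.681.
At y = 1.87 m: A R^(2/3) = 3.301 — over.
At y = 1.12 m: A R^(2/3) = 1.494 — short.
At y = 1.6 m: A R^(2/3) = 2.68 — matches.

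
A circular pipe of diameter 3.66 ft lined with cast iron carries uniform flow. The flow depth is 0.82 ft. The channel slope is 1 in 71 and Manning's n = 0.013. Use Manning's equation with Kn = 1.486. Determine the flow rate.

Q = 14.8 ft³/s

For a circular section of diameter D = 3.66 ft at depth y = 0.82 ft, the central angle is θ = 2 arccos(1 − 2y/D) = 1.972 rad. Then A = (D²/8)(θ − sin θ) = 1.761 ft² and P = Dθ/2 = 3.609 ft.
Hydraulic radius R = A/P = 1.761/3.609 = 0.488 ft.
Manning's equation: Q = (1.486/n) A R^(2/3) S^(1/2) = (1.486/0.013) × 1.761 × 0.488^(2/3) × 0.01408^(1/2) = 14.8 ft³/s.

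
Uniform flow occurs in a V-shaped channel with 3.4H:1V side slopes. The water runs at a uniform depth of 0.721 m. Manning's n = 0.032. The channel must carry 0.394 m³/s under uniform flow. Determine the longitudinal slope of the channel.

For a triangular section with side slope z = 3.4: A = zy² = 3.4×0.721² = 1.767 m²; P = 2y√(1+z²) = 2×0.721×3.544 = 5.11 m.
Hydraulic radius R = A/P = 1.767/5.11 = 0.3459 m.
From Manning's equation, S = [nQ / (1 A R^(2/3))]² = [0.032 × 0.394 / (1 × 1.767 × 0.3459^(2/3))]² = 0.00021.

S = 0.00021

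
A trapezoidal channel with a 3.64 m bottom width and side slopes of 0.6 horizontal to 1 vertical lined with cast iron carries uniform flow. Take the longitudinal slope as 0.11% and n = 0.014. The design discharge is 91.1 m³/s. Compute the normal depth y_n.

Manning's equation rearranged: A R^(2/3) = nQ / (1·√S) = 0.014 × 91.1 / (√0.0011) = 38.45.
Try y = 3 m: A R^(2/3) = 21.71 — too small.
Try y = 4.83 m: A R^(2/3) = 52.09 — too large.
Try y = 4.11 m: A R^(2/3) = 38.46 — matches.

y_n = 4.11 m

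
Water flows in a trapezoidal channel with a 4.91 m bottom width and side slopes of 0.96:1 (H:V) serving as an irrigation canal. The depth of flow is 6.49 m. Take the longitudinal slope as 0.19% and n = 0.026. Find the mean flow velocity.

V = 3.61 m/s

With bottom width b = 4.91 m and side slope z = 0.96: A = (b + zy)y = (4.91 + 0.96×6.49)×6.49 = 72.3 m²; P = b + 2y√(1+z²) = 4.91 + 2×6.49×1.386 = 22.9 m.
Hydraulic radius R = A/P = 72.3/22.9 = 3.157 m.
From Manning's equation, V = (1/n) R^(2/3) S^(1/2) = (1/0.026) × 3.157^(2/3) × 0.0019^(1/2) = 3.61 m/s.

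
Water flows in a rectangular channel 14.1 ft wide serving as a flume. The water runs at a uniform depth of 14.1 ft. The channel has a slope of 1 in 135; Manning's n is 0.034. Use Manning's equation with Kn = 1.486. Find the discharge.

Flow area A = b·y = 14.1 × 14.1 = 198.8 ft². Wetted perimeter P = b + 2y = 14.1 + 2×14.1 = 42.3 ft.
Hydraulic radius R = A/P = 198.8/42.3 = 4.7 ft.
Manning's equation: Q = (1.486/n) A R^(2/3) S^(1/2) = (1.486/0.034) × 198.8 × 4.7^(2/3) × 0.007407^(1/2) = 2100 ft³/s.

Q = 2100 ft³/s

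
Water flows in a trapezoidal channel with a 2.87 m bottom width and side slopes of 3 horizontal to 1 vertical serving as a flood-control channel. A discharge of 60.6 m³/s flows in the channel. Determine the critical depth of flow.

At critical depth, Q² T / (g A³) = 1, i.e. A³/T = Q²/g = 60.6²/9.81 = 374.3.
Try y = 2.32 m: A³/T = 706.4 — high.
Try y = 2 m: A³/T = 375.4 — ≈ 374.3.

y_c = 2 m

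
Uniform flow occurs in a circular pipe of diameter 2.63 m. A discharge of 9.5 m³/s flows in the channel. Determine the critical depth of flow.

At critical depth, Q² T / (g A³) = 1, i.e. A³/T = Q²/g = 9.5²/9.81 = 9.2.
Try y = 1.68 m: A³/T = 19.46 — high.
Try y = 1.38 m: A³/T = 9.162 — ≈ 9.2.

y_c = 1.38 m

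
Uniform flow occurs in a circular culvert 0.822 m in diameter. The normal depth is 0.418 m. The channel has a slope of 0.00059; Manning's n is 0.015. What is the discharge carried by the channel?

Q = 0.154 m³/s

For a circular section of diameter D = 0.822 m at depth y = 0.418 m, the central angle is θ = 2 arccos(1 − 2y/D) = 3.176 rad. Then A = (D²/8)(θ − sin θ) = 0.2711 m² and P = Dθ/2 = 1.305 m.
Hydraulic radius R = A/P = 0.2711/1.305 = 0.2077 m.
Manning's equation: Q = (1/n) A R^(2/3) S^(1/2) = (1/0.015) × 0.2711 × 0.2077^(2/3) × 0.00059^(1/2) = 0.154 m³/s.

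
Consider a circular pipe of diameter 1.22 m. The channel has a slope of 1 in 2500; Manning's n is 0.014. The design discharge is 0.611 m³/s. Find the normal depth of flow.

y_n = 0.831 m

Manning's equation rearranged: A R^(2/3) = nQ / (1·√S) = 0.014 × 0.611 / (√0.0004) = 0.4277.
Trying y = 0.713 m: A R^(2/3) = 0.3417 — short.
Trying y = 0.913 m: A R^(2/3) = 0.4818 — over.
Trying y = 0.831 m: A R^(2/3) = 0.4276 — ≈ 0.4277.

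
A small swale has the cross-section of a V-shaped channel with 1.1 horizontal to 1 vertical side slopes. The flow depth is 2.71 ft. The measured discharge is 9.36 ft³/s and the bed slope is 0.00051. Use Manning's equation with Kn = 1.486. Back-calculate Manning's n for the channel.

n = 0.029

For a triangular section with side slope z = 1.1: A = zy² = 1.1×2.71² = 8.079 ft²; P = 2y√(1+z²) = 2×2.71×1.487 = 8.057 ft.
Hydraulic radius R = A/P = 8.079/8.057 = 1.003 ft.
Rearranging Manning's equation: n = (1.486/Q) A R^(2/3) S^(1/2) = (1.486/9.36) × 8.079 × 1.003^(2/3) × √0.00051 = 0.029.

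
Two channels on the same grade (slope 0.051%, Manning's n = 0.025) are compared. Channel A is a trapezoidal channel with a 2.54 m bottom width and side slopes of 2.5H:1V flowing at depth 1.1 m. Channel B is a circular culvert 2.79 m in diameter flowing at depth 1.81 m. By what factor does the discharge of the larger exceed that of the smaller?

1.25

Channel A: With bottom width b = 2.54 m and side slope z = 2.5: A = (b + zy)y = (2.54 + 2.5×1.1)×1.1 = 5.819 m²; P = b + 2y√(1+z²) = 2.54 + 2×1.1×2.693 = 8.464 m. Hydraulic radius R = A/P = 5.819/8.464 = 0.6875 m. Q_A = (1/0.025)·5.819·0.6875^(2/3)·√0.00051 = 4.095 m³/s.
Channel B: For a circular section of diameter D = 2.79 m at depth y = 1.81 m, the central angle is θ = 2 arccos(1 − 2y/D) = 3.746 rad. Then A = (D²/8)(θ − sin θ) = 4.197 m² and P = Dθ/2 = 5.225 m. Hydraulic radius R = A/P = 4.197/5.225 = 0.8033 m. Q_B = (1/0.025)·4.197·0.8033^(2/3)·√0.00051 = 3.276 m³/s.
The larger discharge is 4.095 m³/s and the smaller is 3.276 m³/s; the ratio is 1.25.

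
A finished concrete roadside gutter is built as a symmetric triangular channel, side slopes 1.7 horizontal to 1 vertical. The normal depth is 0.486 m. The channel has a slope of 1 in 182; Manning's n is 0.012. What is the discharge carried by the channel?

Q = 0.875 m³/s

For a triangular section with side slope z = 1.7: A = zy² = 1.7×0.486² = 0.4015 m²; P = 2y√(1+z²) = 2×0.486×1.972 = 1.917 m.
Hydraulic radius R = A/P = 0.4015/1.917 = 0.2095 m.
Manning's equation: Q = (1/n) A R^(2/3) S^(1/2) = (1/0.012) × 0.4015 × 0.2095^(2/3) × 0.005495^(1/2) = 0.875 m³/s.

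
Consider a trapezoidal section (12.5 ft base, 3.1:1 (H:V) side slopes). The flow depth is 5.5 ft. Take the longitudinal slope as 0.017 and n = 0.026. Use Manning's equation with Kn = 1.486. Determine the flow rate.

With bottom width b = 12.5 ft and side slope z = 3.1: A = (b + zy)y = (12.5 + 3.1×5.5)×5.5 = 162.5 ft²; P = b + 2y√(1+z²) = 12.5 + 2×5.5×3.257 = 48.33 ft.
Hydraulic radius R = A/P = 162.5/48.33 = 3.363 ft.
Manning's equation: Q = (1.486/n) A R^(2/3) S^(1/2) = (1.486/0.026) × 162.5 × 3.363^(2/3) × 0.017^(1/2) = 2720 ft³/s.

Q = 2720 ft³/s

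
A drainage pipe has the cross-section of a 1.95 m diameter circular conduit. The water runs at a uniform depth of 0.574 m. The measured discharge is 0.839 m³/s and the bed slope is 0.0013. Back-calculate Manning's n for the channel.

For a circular section of diameter D = 1.95 m at depth y = 0.574 m, the central angle is θ = 2 arccos(1 − 2y/D) = 2.294 rad. Then A = (D²/8)(θ − sin θ) = 0.7339 m² and P = Dθ/2 = 2.237 m.
Hydraulic radius R = A/P = 0.7339/2.237 = 0.3282 m.
Rearranging Manning's equation: n = (1/Q) A R^(2/3) S^(1/2) = (1/0.839) × 0.7339 × 0.3282^(2/3) × √0.0013 = 0.015.

n = 0.015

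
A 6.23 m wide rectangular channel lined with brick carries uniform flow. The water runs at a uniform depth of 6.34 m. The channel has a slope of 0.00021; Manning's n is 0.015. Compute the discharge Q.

Flow area A = b·y = 6.23 × 6.34 = 39.5 m². Wetted perimeter P = b + 2y = 6.23 + 2×6.34 = 18.91 m.
Hydraulic radius R = A/P = 39.5/18.91 = 2.089 m.
Manning's equation: Q = (1/n) A R^(2/3) S^(1/2) = (1/0.015) × 39.5 × 2.089^(2/3) × 0.00021^(1/2) = 62.4 m³/s.

Q = 62.4 m³/s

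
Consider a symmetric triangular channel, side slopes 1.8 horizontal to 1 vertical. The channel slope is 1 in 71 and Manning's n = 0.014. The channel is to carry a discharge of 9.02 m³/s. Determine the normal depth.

y_n = 1.01 m

Manning's equation rearranged: A R^(2/3) = nQ / (1·√S) = 0.014 × 9.02 / (√0.01408) = 1.064.
At y = 0.805 m: A R^(2/3) = 0.5813 — too small.
At y = 1.11 m: A R^(2/3) = 1.369 — too large.
At y = 1.01 m: A R^(2/3) = 1.065 — matches.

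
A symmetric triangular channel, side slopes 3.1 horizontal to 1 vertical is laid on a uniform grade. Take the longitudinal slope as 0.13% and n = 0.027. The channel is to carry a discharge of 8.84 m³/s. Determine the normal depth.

Manning's equation rearranged: A R^(2/3) = nQ / (1·√S) = 0.027 × 8.84 / (√0.0013) = 6.62.
Try y = 1.77 m: A R^(2/3) = 8.662 — too large.
Try y = 1.38 m: A R^(2/3) = 4.46 — too small.
Try y = 1.6 m: A R^(2/3) = 6.617 — ≈ 6.62.

y_n = 1.6 m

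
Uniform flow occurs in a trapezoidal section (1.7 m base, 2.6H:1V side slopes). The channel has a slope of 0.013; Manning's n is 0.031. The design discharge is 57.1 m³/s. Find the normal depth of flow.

Manning's equation rearranged: A R^(2/3) = nQ / (1·√S) = 0.031 × 57.1 / (√0.013) = 15.52.
Try y = 2.62 m: A R^(2/3) = 27.49 — high.
Try y = 1.54 m: A R^(2/3) = 7.91 — low.
Try y = 2.06 m: A R^(2/3) = 15.52 — ≈ 15.52.

y_n = 2.06 m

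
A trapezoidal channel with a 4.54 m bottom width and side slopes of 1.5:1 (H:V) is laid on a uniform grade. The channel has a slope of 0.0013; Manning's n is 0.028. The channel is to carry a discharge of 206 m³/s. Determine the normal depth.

Manning's equation rearranged: A R^(2/3) = nQ / (1·√S) = 0.028 × 206 / (√0.0013) = 160.
Try y = 7.01 m: A R^(2/3) = 245.1 — high.
Try y = 4.68 m: A R^(2/3) = 100.4 — low.
Try y = 5.79 m: A R^(2/3) = 159.7 — ≈ 160.

y_n = 5.79 m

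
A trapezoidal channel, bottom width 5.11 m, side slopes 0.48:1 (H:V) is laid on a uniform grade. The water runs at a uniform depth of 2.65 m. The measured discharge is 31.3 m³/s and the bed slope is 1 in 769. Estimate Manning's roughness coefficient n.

n = 0.026

With bottom width b = 5.11 m and side slope z = 0.48: A = (b + zy)y = (5.11 + 0.48×2.65)×2.65 = 16.91 m²; P = b + 2y√(1+z²) = 5.11 + 2×2.65×1.109 = 10.99 m.
Hydraulic radius R = A/P = 16.91/10.99 = 1.539 m.
Rearranging Manning's equation: n = (1/Q) A R^(2/3) S^(1/2) = (1/31.3) × 16.91 × 1.539^(2/3) × √0.0013 = 0.026.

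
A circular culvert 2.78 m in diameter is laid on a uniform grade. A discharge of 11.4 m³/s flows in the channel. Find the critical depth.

At critical depth, Q² T / (g A³) = 1, i.e. A³/T = Q²/g = 11.4²/9.81 = 13.25.
At y = 1.32 m: A³/T = 8.254 — too small.
At y = 1.79 m: A³/T = 26.49 — too large.
At y = 1.49 m: A³/T = 13.11 — close enough.

y_c = 1.49 m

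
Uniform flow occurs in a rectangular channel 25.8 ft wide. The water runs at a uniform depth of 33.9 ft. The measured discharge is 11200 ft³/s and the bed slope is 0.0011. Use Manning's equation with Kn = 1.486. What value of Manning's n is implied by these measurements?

n = 0.0171

Flow area A = b·y = 25.8 × 33.9 = 874.6 ft². Wetted perimeter P = b + 2y = 25.8 + 2×33.9 = 93.6 ft.
Hydraulic radius R = A/P = 874.6/93.6 = 9.344 ft.
Rearranging Manning's equation: n = (1.486/Q) A R^(2/3) S^(1/2) = (1.486/11200) × 874.6 × 9.344^(2/3) × √0.0011 = 0.0171.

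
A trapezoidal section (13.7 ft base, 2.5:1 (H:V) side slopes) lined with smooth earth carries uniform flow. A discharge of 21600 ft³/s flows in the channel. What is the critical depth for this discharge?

At critical depth, Q² T / (g A³) = 1, i.e. A³/T = Q²/g = 21600²/32.2 = 14490000.
Try y = 14.8 ft: A³/T = 4817000 — short.
Try y = 19 ft: A³/T = 14460000 — close enough.

y_c = 19 ft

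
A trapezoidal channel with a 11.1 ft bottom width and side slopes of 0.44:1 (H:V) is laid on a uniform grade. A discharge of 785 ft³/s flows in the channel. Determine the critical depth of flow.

At critical depth, Q² T / (g A³) = 1, i.e. A³/T = Q²/g = 785²/32.2 = 19140.
Try y = 6.16 ft: A³/T = 37270 — high.
Try y = 5.01 ft: A³/T = 19100 — close enough.

y_c = 5.01 ft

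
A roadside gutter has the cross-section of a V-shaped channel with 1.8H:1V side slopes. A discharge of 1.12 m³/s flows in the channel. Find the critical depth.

At critical depth, Q² T / (g A³) = 1, i.e. A³/T = Q²/g = 1.12²/9.81 = 0.1279.
At y = 0.738 m: A³/T = 0.3546 — over.
At y = 0.602 m: A³/T = 0.1281 — ≈ 0.1279.

y_c = 0.602 m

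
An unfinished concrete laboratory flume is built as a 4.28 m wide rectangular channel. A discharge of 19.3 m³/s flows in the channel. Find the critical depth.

y_c = 1.28 m

For a rectangular channel, critical depth y_c = (q²/g)^(1/3) where q = Q/b = 19.3/4.28 = 4.509 m²/s.
So y_c = (4.509²/9.81)^(1/3) = 1.28 m.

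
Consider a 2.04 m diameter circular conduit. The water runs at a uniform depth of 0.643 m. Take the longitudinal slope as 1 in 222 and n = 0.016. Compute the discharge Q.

For a circular section of diameter D = 2.04 m at depth y = 0.643 m, the central angle is θ = 2 arccos(1 − 2y/D) = 2.384 rad. Then A = (D²/8)(θ − sin θ) = 0.8831 m² and P = Dθ/2 = 2.432 m.
Hydraulic radius R = A/P = 0.8831/2.432 = 0.3631 m.
Manning's equation: Q = (1/n) A R^(2/3) S^(1/2) = (1/0.016) × 0.8831 × 0.3631^(2/3) × 0.004505^(1/2) = 1.89 m³/s.

Q = 1.89 m³/s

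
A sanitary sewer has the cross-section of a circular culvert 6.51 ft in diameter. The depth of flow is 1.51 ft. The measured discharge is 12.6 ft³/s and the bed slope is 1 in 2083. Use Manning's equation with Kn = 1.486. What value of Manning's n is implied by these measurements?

For a circular section of diameter D = 6.51 ft at depth y = 1.51 ft, the central angle is θ = 2 arccos(1 − 2y/D) = 2.01 rad. Then A = (D²/8)(θ − sin θ) = 5.853 ft² and P = Dθ/2 = 6.542 ft.
Hydraulic radius R = A/P = 5.853/6.542 = 0.8946 ft.
Rearranging Manning's equation: n = (1.486/Q) A R^(2/3) S^(1/2) = (1.486/12.6) × 5.853 × 0.8946^(2/3) × √0.0004801 = 0.014.

n = 0.014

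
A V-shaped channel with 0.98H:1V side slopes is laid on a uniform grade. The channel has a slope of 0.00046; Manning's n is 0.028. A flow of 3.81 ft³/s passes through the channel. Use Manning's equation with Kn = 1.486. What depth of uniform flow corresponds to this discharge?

y_n = 2.06 ft

Manning's equation rearranged: A R^(2/3) = nQ / (1.486·√S) = 0.028 × 3.81 / (1.486 × √0.00046) = 3.347.
Trying y = 1.77 ft: A R^(2/3) = 2.231 — short.
Trying y = 2.58 ft: A R^(2/3) = 6.094 — over.
Trying y = 2.06 ft: A R^(2/3) = 3.344 — matches.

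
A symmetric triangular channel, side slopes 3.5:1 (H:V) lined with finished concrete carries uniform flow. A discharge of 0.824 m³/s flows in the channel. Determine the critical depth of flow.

At critical depth, Q² T / (g A³) = 1, i.e. A³/T = Q²/g = 0.824²/9.81 = 0.06921.
Try y = 0.332 m: A³/T = 0.02471 — short.
Try y = 0.455 m: A³/T = 0.1194 — over.
Try y = 0.408 m: A³/T = 0.06925 — close enough.

y_c = 0.408 m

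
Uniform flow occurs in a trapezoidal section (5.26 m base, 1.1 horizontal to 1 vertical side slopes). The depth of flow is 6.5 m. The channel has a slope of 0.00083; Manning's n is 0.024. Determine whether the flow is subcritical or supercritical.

subcritical

With bottom width b = 5.26 m and side slope z = 1.1: A = (b + zy)y = (5.26 + 1.1×6.5)×6.5 = 80.67 m²; P = b + 2y√(1+z²) = 5.26 + 2×6.5×1.487 = 24.59 m.
Hydraulic radius R = A/P = 80.67/24.59 = 3.281 m.
V = (1/n) R^(2/3) √S = (1/0.024) × 3.281^(2/3) × √0.00083 = 2.65 m/s. Hydraulic depth D_h = A/T = 80.67/19.56 = 4.124 m.
Froude number Fr = V/√(g·D_h) = 2.65/√(9.81×4.124) = 0.417, which is less than 1, so the flow is subcritical.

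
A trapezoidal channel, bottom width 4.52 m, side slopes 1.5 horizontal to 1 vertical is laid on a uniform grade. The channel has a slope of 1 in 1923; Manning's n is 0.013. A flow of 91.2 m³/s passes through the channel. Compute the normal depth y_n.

Manning's equation rearranged: A R^(2/3) = nQ / (1·√S) = 0.013 × 91.2 / (√0.00052) = 51.99.
Try y = 2.88 m: A R^(2/3) = 36.38 — low.
Try y = 4.1 m: A R^(2/3) = 75.48 — high.
Try y = 3.43 m: A R^(2/3) = 51.97 — ≈ 51.99.

y_n = 3.43 m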